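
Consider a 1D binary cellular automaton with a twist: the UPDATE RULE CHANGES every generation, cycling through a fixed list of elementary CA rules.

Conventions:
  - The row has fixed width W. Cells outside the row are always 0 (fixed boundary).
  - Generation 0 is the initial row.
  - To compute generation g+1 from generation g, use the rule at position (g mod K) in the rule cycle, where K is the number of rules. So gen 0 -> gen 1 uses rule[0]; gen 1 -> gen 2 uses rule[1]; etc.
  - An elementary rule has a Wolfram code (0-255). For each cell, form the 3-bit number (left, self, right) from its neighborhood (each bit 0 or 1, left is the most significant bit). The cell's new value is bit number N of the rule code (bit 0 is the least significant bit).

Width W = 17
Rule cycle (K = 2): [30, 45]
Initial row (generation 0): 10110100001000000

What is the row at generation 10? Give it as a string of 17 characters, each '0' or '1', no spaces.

Gen 0: 10110100001000000
Gen 1 (rule 30): 10100110011100000
Gen 2 (rule 45): 11100100010001111
Gen 3 (rule 30): 10011110111011000
Gen 4 (rule 45): 10010001100110011
Gen 5 (rule 30): 11111011011101110
Gen 6 (rule 45): 10000110110011000
Gen 7 (rule 30): 11001100101110100
Gen 8 (rule 45): 10001000111001101
Gen 9 (rule 30): 11011101100111001
Gen 10 (rule 45): 10110011000100001

Answer: 10110011000100001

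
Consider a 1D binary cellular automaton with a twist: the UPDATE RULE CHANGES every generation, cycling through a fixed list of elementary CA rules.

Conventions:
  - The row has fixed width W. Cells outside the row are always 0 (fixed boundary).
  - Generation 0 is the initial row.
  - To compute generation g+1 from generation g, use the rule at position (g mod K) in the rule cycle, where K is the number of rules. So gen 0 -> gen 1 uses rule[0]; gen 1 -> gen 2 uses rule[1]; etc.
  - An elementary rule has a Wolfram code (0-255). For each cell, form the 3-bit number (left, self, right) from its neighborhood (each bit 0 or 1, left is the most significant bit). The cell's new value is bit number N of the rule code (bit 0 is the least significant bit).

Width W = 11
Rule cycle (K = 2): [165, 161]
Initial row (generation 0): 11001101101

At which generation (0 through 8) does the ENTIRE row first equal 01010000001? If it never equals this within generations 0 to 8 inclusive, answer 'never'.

Gen 0: 11001101101
Gen 1 (rule 165): 00000010011
Gen 2 (rule 161): 11111000000
Gen 3 (rule 165): 01110011111
Gen 4 (rule 161): 00100001110
Gen 5 (rule 165): 10101100100
Gen 6 (rule 161): 01010000001
Gen 7 (rule 165): 01110111101
Gen 8 (rule 161): 00101011010

Answer: 6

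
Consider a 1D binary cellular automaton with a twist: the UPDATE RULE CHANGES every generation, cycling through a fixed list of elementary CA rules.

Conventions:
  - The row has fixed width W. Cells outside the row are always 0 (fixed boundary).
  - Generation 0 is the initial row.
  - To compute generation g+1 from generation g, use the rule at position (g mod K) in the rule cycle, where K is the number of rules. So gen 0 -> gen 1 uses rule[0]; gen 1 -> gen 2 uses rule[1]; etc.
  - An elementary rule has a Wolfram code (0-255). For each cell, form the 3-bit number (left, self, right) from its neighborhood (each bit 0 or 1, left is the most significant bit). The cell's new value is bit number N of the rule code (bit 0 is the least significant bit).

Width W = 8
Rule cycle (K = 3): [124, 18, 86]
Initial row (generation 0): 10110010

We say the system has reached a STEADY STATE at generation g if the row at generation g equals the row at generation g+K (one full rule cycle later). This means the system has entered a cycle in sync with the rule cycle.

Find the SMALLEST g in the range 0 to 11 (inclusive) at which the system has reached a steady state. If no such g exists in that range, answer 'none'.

Answer: 2

Derivation:
Gen 0: 10110010
Gen 1 (rule 124): 11111011
Gen 2 (rule 18): 00000000
Gen 3 (rule 86): 00000000
Gen 4 (rule 124): 00000000
Gen 5 (rule 18): 00000000
Gen 6 (rule 86): 00000000
Gen 7 (rule 124): 00000000
Gen 8 (rule 18): 00000000
Gen 9 (rule 86): 00000000
Gen 10 (rule 124): 00000000
Gen 11 (rule 18): 00000000
Gen 12 (rule 86): 00000000
Gen 13 (rule 124): 00000000
Gen 14 (rule 18): 00000000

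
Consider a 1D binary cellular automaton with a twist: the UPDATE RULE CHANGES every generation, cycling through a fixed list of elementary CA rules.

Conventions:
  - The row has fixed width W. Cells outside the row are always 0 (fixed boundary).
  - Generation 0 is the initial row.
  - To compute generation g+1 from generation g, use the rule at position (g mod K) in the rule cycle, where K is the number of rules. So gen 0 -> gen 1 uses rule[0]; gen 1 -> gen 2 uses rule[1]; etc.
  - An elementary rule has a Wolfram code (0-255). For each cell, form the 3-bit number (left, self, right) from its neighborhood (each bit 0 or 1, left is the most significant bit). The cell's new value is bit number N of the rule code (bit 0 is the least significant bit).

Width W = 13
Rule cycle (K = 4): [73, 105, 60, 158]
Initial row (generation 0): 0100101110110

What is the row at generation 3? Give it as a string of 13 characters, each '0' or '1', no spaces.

Gen 0: 0100101110110
Gen 1 (rule 73): 0000001010110
Gen 2 (rule 105): 1111100101110
Gen 3 (rule 60): 1000010111001

Answer: 1000010111001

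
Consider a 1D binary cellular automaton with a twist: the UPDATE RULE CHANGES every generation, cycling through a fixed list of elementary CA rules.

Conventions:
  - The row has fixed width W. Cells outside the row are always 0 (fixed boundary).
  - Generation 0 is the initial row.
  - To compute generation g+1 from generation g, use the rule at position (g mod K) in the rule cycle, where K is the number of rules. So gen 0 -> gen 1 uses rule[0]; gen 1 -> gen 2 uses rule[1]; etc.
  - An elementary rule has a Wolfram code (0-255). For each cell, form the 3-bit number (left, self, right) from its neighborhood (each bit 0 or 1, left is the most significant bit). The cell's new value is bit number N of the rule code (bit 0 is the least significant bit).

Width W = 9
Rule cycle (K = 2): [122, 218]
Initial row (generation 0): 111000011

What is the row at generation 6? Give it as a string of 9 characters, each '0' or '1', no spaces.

Gen 0: 111000011
Gen 1 (rule 122): 101100111
Gen 2 (rule 218): 001111111
Gen 3 (rule 122): 011000001
Gen 4 (rule 218): 111100010
Gen 5 (rule 122): 100110101
Gen 6 (rule 218): 011110000

Answer: 011110000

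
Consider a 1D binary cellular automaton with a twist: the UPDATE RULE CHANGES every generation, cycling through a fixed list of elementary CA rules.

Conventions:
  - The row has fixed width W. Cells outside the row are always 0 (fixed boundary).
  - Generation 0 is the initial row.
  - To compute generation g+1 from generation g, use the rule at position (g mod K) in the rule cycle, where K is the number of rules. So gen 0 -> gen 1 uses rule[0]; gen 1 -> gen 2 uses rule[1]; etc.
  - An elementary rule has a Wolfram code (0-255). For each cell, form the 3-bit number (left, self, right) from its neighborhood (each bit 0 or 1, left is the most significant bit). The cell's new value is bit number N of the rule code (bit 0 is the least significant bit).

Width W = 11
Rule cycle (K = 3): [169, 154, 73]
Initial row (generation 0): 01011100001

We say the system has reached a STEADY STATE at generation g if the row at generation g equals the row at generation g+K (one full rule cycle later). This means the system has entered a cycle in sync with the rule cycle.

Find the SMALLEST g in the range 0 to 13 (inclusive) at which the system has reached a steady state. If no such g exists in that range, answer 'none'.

Gen 0: 01011100001
Gen 1 (rule 169): 00111001100
Gen 2 (rule 154): 01110111010
Gen 3 (rule 73): 01010101000
Gen 4 (rule 169): 00101010011
Gen 5 (rule 154): 01000001110
Gen 6 (rule 73): 00011101010
Gen 7 (rule 169): 11011010100
Gen 8 (rule 154): 10010000010
Gen 9 (rule 73): 00000111000
Gen 10 (rule 169): 11110110011
Gen 11 (rule 154): 11100101110
Gen 12 (rule 73): 10100001010
Gen 13 (rule 169): 01001100100
Gen 14 (rule 154): 10111011010
Gen 15 (rule 73): 00101011000
Gen 16 (rule 169): 10010110011

Answer: none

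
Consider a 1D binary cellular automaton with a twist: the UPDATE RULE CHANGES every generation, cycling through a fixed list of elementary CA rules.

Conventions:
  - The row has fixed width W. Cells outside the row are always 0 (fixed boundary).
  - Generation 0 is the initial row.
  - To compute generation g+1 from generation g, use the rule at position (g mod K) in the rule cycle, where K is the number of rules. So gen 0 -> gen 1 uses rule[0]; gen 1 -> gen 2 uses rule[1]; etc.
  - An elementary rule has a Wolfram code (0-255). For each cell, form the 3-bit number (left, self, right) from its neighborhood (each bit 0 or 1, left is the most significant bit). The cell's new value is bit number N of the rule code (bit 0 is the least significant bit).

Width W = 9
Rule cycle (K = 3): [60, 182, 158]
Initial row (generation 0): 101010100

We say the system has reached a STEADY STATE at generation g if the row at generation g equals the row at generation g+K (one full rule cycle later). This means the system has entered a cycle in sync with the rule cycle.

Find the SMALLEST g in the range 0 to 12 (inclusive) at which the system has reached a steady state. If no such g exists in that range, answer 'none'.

Gen 0: 101010100
Gen 1 (rule 60): 111111110
Gen 2 (rule 182): 011111101
Gen 3 (rule 158): 111111001
Gen 4 (rule 60): 100000101
Gen 5 (rule 182): 110001111
Gen 6 (rule 158): 101011110
Gen 7 (rule 60): 111110001
Gen 8 (rule 182): 011101011
Gen 9 (rule 158): 111001010
Gen 10 (rule 60): 100101111
Gen 11 (rule 182): 111110110
Gen 12 (rule 158): 111100101
Gen 13 (rule 60): 100010111
Gen 14 (rule 182): 110111010
Gen 15 (rule 158): 100110011

Answer: none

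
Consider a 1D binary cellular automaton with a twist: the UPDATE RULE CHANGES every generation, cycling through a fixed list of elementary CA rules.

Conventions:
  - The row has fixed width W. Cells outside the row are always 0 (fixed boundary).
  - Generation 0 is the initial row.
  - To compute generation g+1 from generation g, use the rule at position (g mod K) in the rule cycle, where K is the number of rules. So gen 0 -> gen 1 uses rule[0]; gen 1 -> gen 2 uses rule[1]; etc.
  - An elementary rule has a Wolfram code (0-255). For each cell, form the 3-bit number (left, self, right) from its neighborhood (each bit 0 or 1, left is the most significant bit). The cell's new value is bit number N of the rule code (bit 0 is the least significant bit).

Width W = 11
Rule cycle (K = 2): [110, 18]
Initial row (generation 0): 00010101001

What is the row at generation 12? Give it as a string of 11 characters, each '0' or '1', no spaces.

Gen 0: 00010101001
Gen 1 (rule 110): 00111111011
Gen 2 (rule 18): 01000000000
Gen 3 (rule 110): 11000000000
Gen 4 (rule 18): 00100000000
Gen 5 (rule 110): 01100000000
Gen 6 (rule 18): 10010000000
Gen 7 (rule 110): 10110000000
Gen 8 (rule 18): 00001000000
Gen 9 (rule 110): 00011000000
Gen 10 (rule 18): 00100100000
Gen 11 (rule 110): 01101100000
Gen 12 (rule 18): 10000010000

Answer: 10000010000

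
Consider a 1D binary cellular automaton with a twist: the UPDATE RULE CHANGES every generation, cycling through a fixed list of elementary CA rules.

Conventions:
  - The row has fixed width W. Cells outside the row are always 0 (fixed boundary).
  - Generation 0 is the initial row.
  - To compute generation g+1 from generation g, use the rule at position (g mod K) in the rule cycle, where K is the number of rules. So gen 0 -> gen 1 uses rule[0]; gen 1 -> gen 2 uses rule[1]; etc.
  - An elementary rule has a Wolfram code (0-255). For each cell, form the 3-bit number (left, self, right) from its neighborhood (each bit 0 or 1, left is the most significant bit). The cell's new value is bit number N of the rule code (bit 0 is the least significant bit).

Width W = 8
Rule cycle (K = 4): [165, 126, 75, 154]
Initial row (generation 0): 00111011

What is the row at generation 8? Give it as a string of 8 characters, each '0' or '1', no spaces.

Gen 0: 00111011
Gen 1 (rule 165): 10010100
Gen 2 (rule 126): 11111110
Gen 3 (rule 75): 10000010
Gen 4 (rule 154): 01000101
Gen 5 (rule 165): 01010111
Gen 6 (rule 126): 11111101
Gen 7 (rule 75): 10000100
Gen 8 (rule 154): 01001010

Answer: 01001010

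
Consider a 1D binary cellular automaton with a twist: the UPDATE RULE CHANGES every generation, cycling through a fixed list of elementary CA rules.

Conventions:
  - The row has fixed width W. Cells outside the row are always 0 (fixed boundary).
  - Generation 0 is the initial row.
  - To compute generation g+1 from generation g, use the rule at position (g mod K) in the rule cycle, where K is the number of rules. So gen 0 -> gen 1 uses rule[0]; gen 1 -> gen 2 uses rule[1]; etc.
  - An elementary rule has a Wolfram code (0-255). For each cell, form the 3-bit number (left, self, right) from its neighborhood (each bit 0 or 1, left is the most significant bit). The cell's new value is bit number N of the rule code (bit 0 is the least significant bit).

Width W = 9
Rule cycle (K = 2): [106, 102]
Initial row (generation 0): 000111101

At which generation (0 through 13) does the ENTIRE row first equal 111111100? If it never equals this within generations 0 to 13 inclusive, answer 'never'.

Answer: 4

Derivation:
Gen 0: 000111101
Gen 1 (rule 106): 001100110
Gen 2 (rule 102): 010101010
Gen 3 (rule 106): 101010100
Gen 4 (rule 102): 111111100
Gen 5 (rule 106): 100000100
Gen 6 (rule 102): 100001100
Gen 7 (rule 106): 000011100
Gen 8 (rule 102): 000100100
Gen 9 (rule 106): 001001000
Gen 10 (rule 102): 011011000
Gen 11 (rule 106): 111111000
Gen 12 (rule 102): 000001000
Gen 13 (rule 106): 000010000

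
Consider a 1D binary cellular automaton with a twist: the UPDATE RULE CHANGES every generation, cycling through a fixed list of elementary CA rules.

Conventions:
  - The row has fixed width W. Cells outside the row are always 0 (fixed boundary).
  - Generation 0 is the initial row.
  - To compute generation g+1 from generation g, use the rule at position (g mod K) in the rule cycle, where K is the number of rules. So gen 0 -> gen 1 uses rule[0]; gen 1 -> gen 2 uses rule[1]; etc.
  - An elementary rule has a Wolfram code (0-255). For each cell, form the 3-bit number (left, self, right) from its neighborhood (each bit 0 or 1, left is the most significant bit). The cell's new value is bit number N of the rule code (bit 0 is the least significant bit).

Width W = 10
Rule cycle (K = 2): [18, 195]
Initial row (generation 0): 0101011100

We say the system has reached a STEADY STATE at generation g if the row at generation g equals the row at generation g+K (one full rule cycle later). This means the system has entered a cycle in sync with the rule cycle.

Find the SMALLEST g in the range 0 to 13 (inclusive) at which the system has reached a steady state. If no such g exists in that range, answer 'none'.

Gen 0: 0101011100
Gen 1 (rule 18): 1000000010
Gen 2 (rule 195): 0011111100
Gen 3 (rule 18): 0100000010
Gen 4 (rule 195): 1001111100
Gen 5 (rule 18): 0110000010
Gen 6 (rule 195): 1010111100
Gen 7 (rule 18): 0000000010
Gen 8 (rule 195): 1111111100
Gen 9 (rule 18): 0000000010
Gen 10 (rule 195): 1111111100
Gen 11 (rule 18): 0000000010
Gen 12 (rule 195): 1111111100
Gen 13 (rule 18): 0000000010
Gen 14 (rule 195): 1111111100
Gen 15 (rule 18): 0000000010

Answer: 7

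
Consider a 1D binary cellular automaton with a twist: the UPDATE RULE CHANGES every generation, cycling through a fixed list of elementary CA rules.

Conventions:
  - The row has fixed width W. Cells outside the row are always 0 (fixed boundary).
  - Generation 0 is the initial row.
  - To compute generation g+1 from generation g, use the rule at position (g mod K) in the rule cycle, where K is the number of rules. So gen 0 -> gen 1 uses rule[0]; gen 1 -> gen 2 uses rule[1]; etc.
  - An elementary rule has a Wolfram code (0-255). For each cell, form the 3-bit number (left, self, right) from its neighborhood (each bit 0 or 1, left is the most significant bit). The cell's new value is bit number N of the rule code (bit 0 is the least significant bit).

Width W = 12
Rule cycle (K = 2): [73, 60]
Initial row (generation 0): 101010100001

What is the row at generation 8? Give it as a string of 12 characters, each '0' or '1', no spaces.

Answer: 110011000001

Derivation:
Gen 0: 101010100001
Gen 1 (rule 73): 000000001100
Gen 2 (rule 60): 000000001010
Gen 3 (rule 73): 111111100000
Gen 4 (rule 60): 100000010000
Gen 5 (rule 73): 001111000111
Gen 6 (rule 60): 001000100100
Gen 7 (rule 73): 100010000001
Gen 8 (rule 60): 110011000001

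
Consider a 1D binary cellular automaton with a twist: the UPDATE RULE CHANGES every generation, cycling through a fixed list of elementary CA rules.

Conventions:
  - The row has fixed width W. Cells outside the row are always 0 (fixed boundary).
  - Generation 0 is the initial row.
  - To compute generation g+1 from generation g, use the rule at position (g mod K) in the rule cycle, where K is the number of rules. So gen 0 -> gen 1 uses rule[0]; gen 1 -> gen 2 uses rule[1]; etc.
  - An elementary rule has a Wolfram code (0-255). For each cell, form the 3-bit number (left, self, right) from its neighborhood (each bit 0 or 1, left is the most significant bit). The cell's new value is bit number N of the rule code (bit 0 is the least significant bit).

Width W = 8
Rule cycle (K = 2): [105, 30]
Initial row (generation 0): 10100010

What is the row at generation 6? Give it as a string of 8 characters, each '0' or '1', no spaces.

Gen 0: 10100010
Gen 1 (rule 105): 01001000
Gen 2 (rule 30): 11111100
Gen 3 (rule 105): 10000101
Gen 4 (rule 30): 11001101
Gen 5 (rule 105): 11001110
Gen 6 (rule 30): 10111001

Answer: 10111001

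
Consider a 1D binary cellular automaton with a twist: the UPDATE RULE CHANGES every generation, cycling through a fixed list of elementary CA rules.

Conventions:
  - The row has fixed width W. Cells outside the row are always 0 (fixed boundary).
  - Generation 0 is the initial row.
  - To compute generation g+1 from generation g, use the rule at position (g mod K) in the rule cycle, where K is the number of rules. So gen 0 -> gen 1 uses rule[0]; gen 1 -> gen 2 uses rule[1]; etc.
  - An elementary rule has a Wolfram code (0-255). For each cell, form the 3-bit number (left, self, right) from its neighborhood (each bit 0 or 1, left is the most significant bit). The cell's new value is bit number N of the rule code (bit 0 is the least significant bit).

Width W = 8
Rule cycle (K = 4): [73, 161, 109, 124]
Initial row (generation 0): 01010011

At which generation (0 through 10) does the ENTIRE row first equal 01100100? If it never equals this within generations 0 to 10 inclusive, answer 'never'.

Answer: never

Derivation:
Gen 0: 01010011
Gen 1 (rule 73): 00000011
Gen 2 (rule 161): 11111000
Gen 3 (rule 109): 10001011
Gen 4 (rule 124): 11001111
Gen 5 (rule 73): 11001001
Gen 6 (rule 161): 00000000
Gen 7 (rule 109): 11111111
Gen 8 (rule 124): 10000001
Gen 9 (rule 73): 00111100
Gen 10 (rule 161): 10011001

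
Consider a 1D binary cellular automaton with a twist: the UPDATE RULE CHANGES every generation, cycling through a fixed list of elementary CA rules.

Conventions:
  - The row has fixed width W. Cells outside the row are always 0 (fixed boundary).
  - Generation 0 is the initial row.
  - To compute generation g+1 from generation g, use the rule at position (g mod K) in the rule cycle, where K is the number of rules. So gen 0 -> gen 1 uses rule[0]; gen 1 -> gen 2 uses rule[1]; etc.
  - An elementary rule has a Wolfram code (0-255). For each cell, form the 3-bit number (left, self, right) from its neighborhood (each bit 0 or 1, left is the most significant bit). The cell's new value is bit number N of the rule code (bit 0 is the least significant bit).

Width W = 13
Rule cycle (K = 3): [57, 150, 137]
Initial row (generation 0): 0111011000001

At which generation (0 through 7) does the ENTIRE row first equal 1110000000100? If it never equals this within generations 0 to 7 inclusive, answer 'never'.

Gen 0: 0111011000001
Gen 1 (rule 57): 0100110111100
Gen 2 (rule 150): 1111000011010
Gen 3 (rule 137): 1110011010000
Gen 4 (rule 57): 1001010101111
Gen 5 (rule 150): 1111010100110
Gen 6 (rule 137): 1110000000100
Gen 7 (rule 57): 1001111110011

Answer: 6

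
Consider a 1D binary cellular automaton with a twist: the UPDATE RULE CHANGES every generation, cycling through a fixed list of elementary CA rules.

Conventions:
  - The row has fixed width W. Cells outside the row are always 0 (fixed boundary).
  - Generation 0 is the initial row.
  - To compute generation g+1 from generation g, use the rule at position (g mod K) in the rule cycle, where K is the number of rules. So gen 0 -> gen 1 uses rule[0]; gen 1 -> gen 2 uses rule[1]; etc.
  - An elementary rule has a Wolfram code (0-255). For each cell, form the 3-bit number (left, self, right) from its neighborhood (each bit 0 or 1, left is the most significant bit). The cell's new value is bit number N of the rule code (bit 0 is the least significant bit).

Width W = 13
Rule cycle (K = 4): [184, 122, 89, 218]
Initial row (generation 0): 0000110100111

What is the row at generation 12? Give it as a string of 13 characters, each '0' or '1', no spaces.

Answer: 0011011011011

Derivation:
Gen 0: 0000110100111
Gen 1 (rule 184): 0000101010110
Gen 2 (rule 122): 0001010101111
Gen 3 (rule 89): 1100000001001
Gen 4 (rule 218): 1110000010110
Gen 5 (rule 184): 1101000001101
Gen 6 (rule 122): 1110100011110
Gen 7 (rule 89): 1010011010011
Gen 8 (rule 218): 0001111001111
Gen 9 (rule 184): 0001110101110
Gen 10 (rule 122): 0011011011011
Gen 11 (rule 89): 1011011011011
Gen 12 (rule 218): 0011011011011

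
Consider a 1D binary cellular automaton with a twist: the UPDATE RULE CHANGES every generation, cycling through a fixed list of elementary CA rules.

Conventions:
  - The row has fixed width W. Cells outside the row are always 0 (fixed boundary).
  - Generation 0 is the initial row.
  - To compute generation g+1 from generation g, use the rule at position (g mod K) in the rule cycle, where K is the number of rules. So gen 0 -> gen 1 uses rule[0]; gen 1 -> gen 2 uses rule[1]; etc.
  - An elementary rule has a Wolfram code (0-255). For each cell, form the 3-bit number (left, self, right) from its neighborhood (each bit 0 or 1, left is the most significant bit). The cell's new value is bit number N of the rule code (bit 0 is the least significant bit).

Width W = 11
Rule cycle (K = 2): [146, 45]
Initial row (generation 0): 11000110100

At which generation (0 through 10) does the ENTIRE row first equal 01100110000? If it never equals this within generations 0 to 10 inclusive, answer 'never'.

Answer: never

Derivation:
Gen 0: 11000110100
Gen 1 (rule 146): 00101000010
Gen 2 (rule 45): 10111011010
Gen 3 (rule 146): 00010000001
Gen 4 (rule 45): 11010111101
Gen 5 (rule 146): 00000011000
Gen 6 (rule 45): 11111010011
Gen 7 (rule 146): 01110001100
Gen 8 (rule 45): 01000101001
Gen 9 (rule 146): 10101000110
Gen 10 (rule 45): 11111010100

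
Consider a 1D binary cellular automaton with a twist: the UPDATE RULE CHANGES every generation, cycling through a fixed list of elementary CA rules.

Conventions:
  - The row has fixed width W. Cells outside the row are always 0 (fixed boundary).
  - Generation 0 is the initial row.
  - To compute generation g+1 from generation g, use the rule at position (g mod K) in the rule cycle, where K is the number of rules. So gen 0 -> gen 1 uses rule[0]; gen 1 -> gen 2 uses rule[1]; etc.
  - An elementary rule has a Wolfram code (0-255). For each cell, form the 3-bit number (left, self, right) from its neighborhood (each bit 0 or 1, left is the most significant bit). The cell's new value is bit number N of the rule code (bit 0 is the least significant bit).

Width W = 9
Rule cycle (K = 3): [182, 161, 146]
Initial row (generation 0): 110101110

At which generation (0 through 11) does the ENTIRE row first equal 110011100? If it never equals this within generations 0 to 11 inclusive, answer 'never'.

Answer: 8

Derivation:
Gen 0: 110101110
Gen 1 (rule 182): 001110101
Gen 2 (rule 161): 100101010
Gen 3 (rule 146): 011000001
Gen 4 (rule 182): 100100011
Gen 5 (rule 161): 000001000
Gen 6 (rule 146): 000010100
Gen 7 (rule 182): 000111110
Gen 8 (rule 161): 110011100
Gen 9 (rule 146): 001101010
Gen 10 (rule 182): 010011111
Gen 11 (rule 161): 000001110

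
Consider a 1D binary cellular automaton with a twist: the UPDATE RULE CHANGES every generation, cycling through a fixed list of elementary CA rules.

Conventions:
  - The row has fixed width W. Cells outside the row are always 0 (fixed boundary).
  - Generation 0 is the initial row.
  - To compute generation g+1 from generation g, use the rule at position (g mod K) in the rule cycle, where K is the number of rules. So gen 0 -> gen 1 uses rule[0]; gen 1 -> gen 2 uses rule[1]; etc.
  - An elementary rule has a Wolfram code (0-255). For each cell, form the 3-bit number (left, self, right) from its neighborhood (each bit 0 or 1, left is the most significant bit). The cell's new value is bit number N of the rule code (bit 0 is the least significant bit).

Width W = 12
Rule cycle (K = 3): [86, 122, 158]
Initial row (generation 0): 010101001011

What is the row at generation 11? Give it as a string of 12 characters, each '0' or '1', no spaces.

Answer: 101010101010

Derivation:
Gen 0: 010101001011
Gen 1 (rule 86): 110101111001
Gen 2 (rule 122): 111011001110
Gen 3 (rule 158): 110010111101
Gen 4 (rule 86): 011110000101
Gen 5 (rule 122): 110011001010
Gen 6 (rule 158): 101110111011
Gen 7 (rule 86): 100010001001
Gen 8 (rule 122): 010101010110
Gen 9 (rule 158): 110101010101
Gen 10 (rule 86): 010101010101
Gen 11 (rule 122): 101010101010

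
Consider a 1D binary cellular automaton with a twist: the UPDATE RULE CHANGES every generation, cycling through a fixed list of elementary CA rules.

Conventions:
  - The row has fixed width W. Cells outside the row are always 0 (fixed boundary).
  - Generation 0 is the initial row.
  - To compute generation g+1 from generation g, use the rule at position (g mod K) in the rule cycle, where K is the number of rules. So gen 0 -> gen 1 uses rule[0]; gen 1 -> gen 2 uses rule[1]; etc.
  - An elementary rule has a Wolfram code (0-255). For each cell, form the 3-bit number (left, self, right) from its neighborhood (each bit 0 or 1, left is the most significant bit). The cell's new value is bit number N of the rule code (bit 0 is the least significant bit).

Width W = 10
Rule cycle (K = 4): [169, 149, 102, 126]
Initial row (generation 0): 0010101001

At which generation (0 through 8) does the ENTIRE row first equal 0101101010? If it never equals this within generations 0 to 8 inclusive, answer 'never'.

Gen 0: 0010101001
Gen 1 (rule 169): 1001010000
Gen 2 (rule 149): 1101011111
Gen 3 (rule 102): 0111100001
Gen 4 (rule 126): 1100110011
Gen 5 (rule 169): 1000100010
Gen 6 (rule 149): 1110111011
Gen 7 (rule 102): 0011001101
Gen 8 (rule 126): 0111111111

Answer: never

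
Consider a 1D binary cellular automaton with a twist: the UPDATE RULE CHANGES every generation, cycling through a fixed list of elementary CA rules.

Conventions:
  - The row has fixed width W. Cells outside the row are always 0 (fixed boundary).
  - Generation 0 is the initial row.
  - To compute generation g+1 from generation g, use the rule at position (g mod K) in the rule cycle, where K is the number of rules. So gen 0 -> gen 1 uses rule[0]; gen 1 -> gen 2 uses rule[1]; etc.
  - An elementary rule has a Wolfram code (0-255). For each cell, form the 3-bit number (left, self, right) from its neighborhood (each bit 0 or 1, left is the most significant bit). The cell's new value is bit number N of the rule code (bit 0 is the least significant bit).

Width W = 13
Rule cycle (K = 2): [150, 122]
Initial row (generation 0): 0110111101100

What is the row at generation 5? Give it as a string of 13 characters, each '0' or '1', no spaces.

Gen 0: 0110111101100
Gen 1 (rule 150): 1000011000010
Gen 2 (rule 122): 0100111100101
Gen 3 (rule 150): 1111011011101
Gen 4 (rule 122): 1001111110110
Gen 5 (rule 150): 1110111100001

Answer: 1110111100001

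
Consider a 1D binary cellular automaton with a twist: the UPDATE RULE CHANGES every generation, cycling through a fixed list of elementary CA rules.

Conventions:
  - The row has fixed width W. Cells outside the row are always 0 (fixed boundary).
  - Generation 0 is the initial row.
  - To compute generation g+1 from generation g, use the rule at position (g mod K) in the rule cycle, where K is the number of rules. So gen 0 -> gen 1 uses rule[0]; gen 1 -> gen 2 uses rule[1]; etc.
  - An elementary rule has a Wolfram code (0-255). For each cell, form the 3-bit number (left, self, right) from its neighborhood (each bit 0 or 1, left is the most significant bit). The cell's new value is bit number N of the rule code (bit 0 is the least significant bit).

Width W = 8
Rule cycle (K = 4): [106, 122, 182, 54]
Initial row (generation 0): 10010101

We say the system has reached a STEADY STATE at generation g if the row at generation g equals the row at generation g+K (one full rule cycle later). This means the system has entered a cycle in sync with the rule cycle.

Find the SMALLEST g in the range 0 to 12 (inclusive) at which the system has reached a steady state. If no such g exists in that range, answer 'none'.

Answer: 4

Derivation:
Gen 0: 10010101
Gen 1 (rule 106): 00101010
Gen 2 (rule 122): 01010101
Gen 3 (rule 182): 11111111
Gen 4 (rule 54): 00000000
Gen 5 (rule 106): 00000000
Gen 6 (rule 122): 00000000
Gen 7 (rule 182): 00000000
Gen 8 (rule 54): 00000000
Gen 9 (rule 106): 00000000
Gen 10 (rule 122): 00000000
Gen 11 (rule 182): 00000000
Gen 12 (rule 54): 00000000
Gen 13 (rule 106): 00000000
Gen 14 (rule 122): 00000000
Gen 15 (rule 182): 00000000
Gen 16 (rule 54): 00000000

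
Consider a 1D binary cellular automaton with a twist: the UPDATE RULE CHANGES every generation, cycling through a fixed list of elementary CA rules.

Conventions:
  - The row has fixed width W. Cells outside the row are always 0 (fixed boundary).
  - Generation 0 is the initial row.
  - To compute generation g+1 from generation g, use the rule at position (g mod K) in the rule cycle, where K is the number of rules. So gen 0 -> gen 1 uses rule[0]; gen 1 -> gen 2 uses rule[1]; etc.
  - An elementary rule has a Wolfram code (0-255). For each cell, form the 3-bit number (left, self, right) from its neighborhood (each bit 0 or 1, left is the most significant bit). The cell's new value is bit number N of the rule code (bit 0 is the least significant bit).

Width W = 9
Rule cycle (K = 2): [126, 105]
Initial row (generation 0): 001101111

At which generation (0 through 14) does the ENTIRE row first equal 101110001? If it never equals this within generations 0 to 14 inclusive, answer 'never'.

Answer: 6

Derivation:
Gen 0: 001101111
Gen 1 (rule 126): 011111001
Gen 2 (rule 105): 010001000
Gen 3 (rule 126): 111011100
Gen 4 (rule 105): 101110101
Gen 5 (rule 126): 111011111
Gen 6 (rule 105): 101110001
Gen 7 (rule 126): 111011011
Gen 8 (rule 105): 101111111
Gen 9 (rule 126): 111000001
Gen 10 (rule 105): 101011100
Gen 11 (rule 126): 111110110
Gen 12 (rule 105): 100011110
Gen 13 (rule 126): 110110011
Gen 14 (rule 105): 111110011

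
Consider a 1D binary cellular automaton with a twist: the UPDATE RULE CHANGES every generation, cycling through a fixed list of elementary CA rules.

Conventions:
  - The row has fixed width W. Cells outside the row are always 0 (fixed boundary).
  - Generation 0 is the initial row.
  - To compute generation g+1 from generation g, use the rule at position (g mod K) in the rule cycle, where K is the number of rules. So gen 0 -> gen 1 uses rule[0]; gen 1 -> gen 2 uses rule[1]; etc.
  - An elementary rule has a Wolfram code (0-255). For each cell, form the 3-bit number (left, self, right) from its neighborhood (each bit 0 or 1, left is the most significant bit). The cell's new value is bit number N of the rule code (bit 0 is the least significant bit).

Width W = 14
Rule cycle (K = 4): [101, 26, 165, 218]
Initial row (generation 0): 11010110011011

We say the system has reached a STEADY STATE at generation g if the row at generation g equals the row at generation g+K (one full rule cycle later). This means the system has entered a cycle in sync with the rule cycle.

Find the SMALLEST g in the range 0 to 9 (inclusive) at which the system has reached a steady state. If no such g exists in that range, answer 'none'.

Gen 0: 11010110011011
Gen 1 (rule 101): 01111010001101
Gen 2 (rule 26): 11000001011000
Gen 3 (rule 165): 00011101100011
Gen 4 (rule 218): 00111101110111
Gen 5 (rule 101): 10000110011001
Gen 6 (rule 26): 01001101110110
Gen 7 (rule 165): 01000010101000
Gen 8 (rule 218): 10100100000100
Gen 9 (rule 101): 11100101110101
Gen 10 (rule 26): 10011001000000
Gen 11 (rule 165): 10000001011111
Gen 12 (rule 218): 01000010011111
Gen 13 (rule 101): 01011010000001

Answer: none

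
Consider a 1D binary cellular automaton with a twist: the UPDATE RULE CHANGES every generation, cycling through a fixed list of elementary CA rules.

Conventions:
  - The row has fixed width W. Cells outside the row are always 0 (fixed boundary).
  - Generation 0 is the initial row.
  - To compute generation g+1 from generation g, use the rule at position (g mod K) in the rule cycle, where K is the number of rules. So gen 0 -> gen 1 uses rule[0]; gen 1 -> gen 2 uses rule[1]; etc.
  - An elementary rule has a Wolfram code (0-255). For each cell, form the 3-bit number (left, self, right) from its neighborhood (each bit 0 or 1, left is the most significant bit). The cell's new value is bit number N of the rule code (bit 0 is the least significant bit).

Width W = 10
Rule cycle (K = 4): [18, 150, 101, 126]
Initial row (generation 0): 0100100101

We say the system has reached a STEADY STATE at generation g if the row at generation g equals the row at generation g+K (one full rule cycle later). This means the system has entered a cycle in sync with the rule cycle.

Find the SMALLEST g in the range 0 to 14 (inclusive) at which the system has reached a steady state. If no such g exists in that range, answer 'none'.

Answer: none

Derivation:
Gen 0: 0100100101
Gen 1 (rule 18): 1011011000
Gen 2 (rule 150): 1000000100
Gen 3 (rule 101): 1011110101
Gen 4 (rule 126): 1110011111
Gen 5 (rule 18): 0001100000
Gen 6 (rule 150): 0010010000
Gen 7 (rule 101): 1010010111
Gen 8 (rule 126): 1111111101
Gen 9 (rule 18): 0000000000
Gen 10 (rule 150): 0000000000
Gen 11 (rule 101): 1111111111
Gen 12 (rule 126): 1000000001
Gen 13 (rule 18): 0100000010
Gen 14 (rule 150): 1110000111
Gen 15 (rule 101): 0010110001
Gen 16 (rule 126): 0111111011
Gen 17 (rule 18): 1000000000
Gen 18 (rule 150): 1100000000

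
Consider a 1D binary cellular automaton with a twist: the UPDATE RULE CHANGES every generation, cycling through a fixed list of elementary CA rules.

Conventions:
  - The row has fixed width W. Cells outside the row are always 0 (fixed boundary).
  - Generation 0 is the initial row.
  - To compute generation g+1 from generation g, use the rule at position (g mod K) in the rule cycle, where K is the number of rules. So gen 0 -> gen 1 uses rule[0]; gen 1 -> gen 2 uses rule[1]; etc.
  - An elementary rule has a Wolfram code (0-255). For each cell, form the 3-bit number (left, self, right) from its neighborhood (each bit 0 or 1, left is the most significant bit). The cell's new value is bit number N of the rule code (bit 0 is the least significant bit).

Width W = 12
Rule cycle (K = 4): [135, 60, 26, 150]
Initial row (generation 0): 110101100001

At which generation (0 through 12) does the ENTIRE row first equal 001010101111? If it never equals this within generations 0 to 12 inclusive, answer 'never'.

Answer: never

Derivation:
Gen 0: 110101100001
Gen 1 (rule 135): 000100001111
Gen 2 (rule 60): 000110001000
Gen 3 (rule 26): 001101010100
Gen 4 (rule 150): 010001010110
Gen 5 (rule 135): 110111010000
Gen 6 (rule 60): 101100111000
Gen 7 (rule 26): 001011100100
Gen 8 (rule 150): 011001011110
Gen 9 (rule 135): 100011001100
Gen 10 (rule 60): 110010101010
Gen 11 (rule 26): 101100000001
Gen 12 (rule 150): 100010000011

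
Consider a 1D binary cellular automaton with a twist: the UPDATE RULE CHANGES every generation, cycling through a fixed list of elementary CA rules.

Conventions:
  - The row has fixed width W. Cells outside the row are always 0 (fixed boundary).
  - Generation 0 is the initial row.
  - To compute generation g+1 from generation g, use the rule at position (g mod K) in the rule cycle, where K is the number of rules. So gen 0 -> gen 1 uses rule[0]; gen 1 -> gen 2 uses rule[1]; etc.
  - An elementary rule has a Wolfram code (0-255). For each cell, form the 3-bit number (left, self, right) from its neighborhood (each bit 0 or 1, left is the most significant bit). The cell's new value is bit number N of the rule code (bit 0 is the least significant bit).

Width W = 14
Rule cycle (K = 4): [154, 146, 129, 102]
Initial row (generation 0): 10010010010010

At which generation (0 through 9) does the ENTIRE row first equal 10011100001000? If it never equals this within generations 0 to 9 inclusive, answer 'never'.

Gen 0: 10010010010010
Gen 1 (rule 154): 01101101101101
Gen 2 (rule 146): 10000000000000
Gen 3 (rule 129): 00111111111111
Gen 4 (rule 102): 01000000000001
Gen 5 (rule 154): 10100000000010
Gen 6 (rule 146): 00010000000101
Gen 7 (rule 129): 11000111110000
Gen 8 (rule 102): 01001000010000
Gen 9 (rule 154): 10110100101000

Answer: never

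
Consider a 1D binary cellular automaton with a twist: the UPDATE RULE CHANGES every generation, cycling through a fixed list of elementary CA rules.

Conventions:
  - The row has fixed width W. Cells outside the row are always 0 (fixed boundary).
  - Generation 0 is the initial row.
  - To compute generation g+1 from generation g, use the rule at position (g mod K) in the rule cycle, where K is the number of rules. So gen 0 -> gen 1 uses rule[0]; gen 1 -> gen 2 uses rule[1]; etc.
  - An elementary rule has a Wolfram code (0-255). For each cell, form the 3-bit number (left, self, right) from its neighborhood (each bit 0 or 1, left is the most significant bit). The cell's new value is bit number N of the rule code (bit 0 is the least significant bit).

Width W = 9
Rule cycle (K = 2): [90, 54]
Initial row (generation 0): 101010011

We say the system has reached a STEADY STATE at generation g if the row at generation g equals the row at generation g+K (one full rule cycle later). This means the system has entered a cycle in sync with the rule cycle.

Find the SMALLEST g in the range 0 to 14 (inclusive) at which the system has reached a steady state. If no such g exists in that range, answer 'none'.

Gen 0: 101010011
Gen 1 (rule 90): 000001111
Gen 2 (rule 54): 000010000
Gen 3 (rule 90): 000101000
Gen 4 (rule 54): 001111100
Gen 5 (rule 90): 011000110
Gen 6 (rule 54): 100101001
Gen 7 (rule 90): 011000110
Gen 8 (rule 54): 100101001
Gen 9 (rule 90): 011000110
Gen 10 (rule 54): 100101001
Gen 11 (rule 90): 011000110
Gen 12 (rule 54): 100101001
Gen 13 (rule 90): 011000110
Gen 14 (rule 54): 100101001
Gen 15 (rule 90): 011000110
Gen 16 (rule 54): 100101001

Answer: 5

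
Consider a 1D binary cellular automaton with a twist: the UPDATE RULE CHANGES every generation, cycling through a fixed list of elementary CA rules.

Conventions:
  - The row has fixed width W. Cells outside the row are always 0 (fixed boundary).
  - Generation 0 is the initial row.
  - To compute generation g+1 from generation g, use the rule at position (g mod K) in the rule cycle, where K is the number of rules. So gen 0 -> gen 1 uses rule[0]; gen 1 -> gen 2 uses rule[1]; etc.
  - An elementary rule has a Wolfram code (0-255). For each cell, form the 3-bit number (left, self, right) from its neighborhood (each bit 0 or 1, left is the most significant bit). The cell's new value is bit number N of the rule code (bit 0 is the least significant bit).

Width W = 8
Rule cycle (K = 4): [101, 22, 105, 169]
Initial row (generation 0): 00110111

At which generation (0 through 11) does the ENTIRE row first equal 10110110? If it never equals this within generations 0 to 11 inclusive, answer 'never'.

Answer: 8

Derivation:
Gen 0: 00110111
Gen 1 (rule 101): 10011001
Gen 2 (rule 22): 11100111
Gen 3 (rule 105): 10100101
Gen 4 (rule 169): 01000010
Gen 5 (rule 101): 01011010
Gen 6 (rule 22): 11000011
Gen 7 (rule 105): 11011011
Gen 8 (rule 169): 10110110
Gen 9 (rule 101): 11011010
Gen 10 (rule 22): 00000011
Gen 11 (rule 105): 11111011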